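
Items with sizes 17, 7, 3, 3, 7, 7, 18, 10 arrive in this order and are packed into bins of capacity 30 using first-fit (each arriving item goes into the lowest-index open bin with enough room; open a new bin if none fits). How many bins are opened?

3

  17 → bin 1 (new)  [load 17/30]
  7 → bin 1  [load 24/30]
  3 → bin 1  [load 27/30]
  3 → bin 1  [load 30/30]
  7 → bin 2 (new)  [load 7/30]
  7 → bin 2  [load 14/30]
  18 → bin 3 (new)  [load 18/30]
  10 → bin 2  [load 24/30]
3 bins opened.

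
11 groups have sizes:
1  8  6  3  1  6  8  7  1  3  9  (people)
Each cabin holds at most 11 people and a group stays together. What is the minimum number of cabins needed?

6

Total = 9 + 8 + 8 + 7 + 6 + 6 + 3 + 3 + 1 + 1 + 1 = 53 people.
Lower bound: ⌈53/11⌉ = 5 cabins.
Also, 6 groups each exceed 11/2 people, and no two of those can share a cabin, so at least 6 cabins are needed.
A packing using 6 cabins:
  cabin 1: 9 + 1 + 1 = 11
  cabin 2: 8 + 3 = 11
  cabin 3: 8 + 3 = 11
  cabin 4: 7 + 1 = 8
  cabin 5: 6 = 6
  cabin 6: 6 = 6
This matches the lower bound, so 6 is optimal.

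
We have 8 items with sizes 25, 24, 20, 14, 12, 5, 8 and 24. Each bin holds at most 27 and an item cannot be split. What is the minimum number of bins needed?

6

Total = 25 + 24 + 24 + 20 + 14 + 12 + 8 + 5 = 132.
Lower bound: ⌈132/27⌉ = 5 bins.
A packing using 6 bins:
  bin 1: 25 = 25
  bin 2: 24 = 24
  bin 3: 24 = 24
  bin 4: 20 + 5 = 25
  bin 5: 14 + 12 = 26
  bin 6: 8 = 8
No arrangement into 5 bins stays within capacity, so 6 is optimal.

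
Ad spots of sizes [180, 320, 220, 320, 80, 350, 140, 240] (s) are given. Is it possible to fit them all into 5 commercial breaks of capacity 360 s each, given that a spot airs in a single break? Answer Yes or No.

No

Total = 1850 s; ⌈1850/360⌉ = 6.
At least 6 commercial breaks are required, but only 5 are allowed.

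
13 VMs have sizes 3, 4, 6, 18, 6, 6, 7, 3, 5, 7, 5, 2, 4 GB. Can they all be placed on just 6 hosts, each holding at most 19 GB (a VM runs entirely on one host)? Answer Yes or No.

A valid assignment using 5 hosts:
  host 1: 18 = 18
  host 2: 7 + 7 + 5 = 19
  host 3: 6 + 6 + 6 = 18
  host 4: 5 + 4 + 4 + 3 + 3 = 19
  host 5: 2 = 2
That uses only 5 ≤ 6, so 6 hosts are enough.

Yes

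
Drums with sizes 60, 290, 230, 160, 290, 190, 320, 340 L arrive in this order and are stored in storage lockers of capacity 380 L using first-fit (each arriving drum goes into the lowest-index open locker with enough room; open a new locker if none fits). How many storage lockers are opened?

  60 → locker 1 (new)  [load 60/380]
  290 → locker 1  [load 350/380]
  230 → locker 2 (new)  [load 230/380]
  160 → locker 3 (new)  [load 160/380]
  290 → locker 4 (new)  [load 290/380]
  190 → locker 3  [load 350/380]
  320 → locker 5 (new)  [load 320/380]
  340 → locker 6 (new)  [load 340/380]
6 storage lockers opened.

6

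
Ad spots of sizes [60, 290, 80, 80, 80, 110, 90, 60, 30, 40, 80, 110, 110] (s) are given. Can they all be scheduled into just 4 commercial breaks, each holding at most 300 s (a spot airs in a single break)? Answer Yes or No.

Total = 1220 s; ⌈1220/300⌉ = 5.
At least 5 commercial breaks are required, but only 4 are allowed.

No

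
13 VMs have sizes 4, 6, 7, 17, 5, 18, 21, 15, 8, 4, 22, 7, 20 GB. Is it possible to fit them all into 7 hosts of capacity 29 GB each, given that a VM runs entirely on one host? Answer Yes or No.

Yes

A valid assignment using 6 hosts:
  host 1: 22 + 7 = 29
  host 2: 21 + 8 = 29
  host 3: 20 + 7 = 27
  host 4: 18 + 6 + 5 = 29
  host 5: 17 + 4 + 4 = 25
  host 6: 15 = 15
That uses only 6 ≤ 7, so 7 hosts are enough.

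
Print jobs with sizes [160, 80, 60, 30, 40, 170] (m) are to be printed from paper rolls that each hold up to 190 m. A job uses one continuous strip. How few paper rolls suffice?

Total = 170 + 160 + 80 + 60 + 40 + 30 = 540 m.
Lower bound: ⌈540/190⌉ = 3 paper rolls.
A packing using 3 paper rolls:
  roll 1: 170 = 170
  roll 2: 160 + 30 = 190
  roll 3: 80 + 60 + 40 = 180
This matches the lower bound, so 3 is optimal.

3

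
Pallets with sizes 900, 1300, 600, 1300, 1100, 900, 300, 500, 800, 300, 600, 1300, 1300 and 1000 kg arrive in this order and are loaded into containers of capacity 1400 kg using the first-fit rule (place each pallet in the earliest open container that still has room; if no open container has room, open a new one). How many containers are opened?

10

  900 → container 1 (new)  [load 900/1400]
  1300 → container 2 (new)  [load 1300/1400]
  600 → container 3 (new)  [load 600/1400]
  1300 → container 4 (new)  [load 1300/1400]
  1100 → container 5 (new)  [load 1100/1400]
  900 → container 6 (new)  [load 900/1400]
  300 → container 1  [load 1200/1400]
  500 → container 3  [load 1100/1400]
  800 → container 7 (new)  [load 800/1400]
  300 → container 3  [load 1400/1400]
  600 → container 7  [load 1400/1400]
  1300 → container 8 (new)  [load 1300/1400]
  1300 → container 9 (new)  [load 1300/1400]
  1000 → container 10 (new)  [load 1000/1400]
10 containers opened.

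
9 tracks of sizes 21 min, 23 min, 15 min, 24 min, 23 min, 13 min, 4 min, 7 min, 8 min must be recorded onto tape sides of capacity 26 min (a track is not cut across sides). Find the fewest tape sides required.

6

Total = 24 + 23 + 23 + 21 + 15 + 13 + 8 + 7 + 4 = 138 min.
Lower bound: ⌈138/26⌉ = 6 tape sides.
A packing using 6 tape sides:
  side 1: 24 = 24
  side 2: 23 = 23
  side 3: 23 = 23
  side 4: 21 + 4 = 25
  side 5: 15 + 8 = 23
  side 6: 13 + 7 = 20
This matches the lower bound, so 6 is optimal.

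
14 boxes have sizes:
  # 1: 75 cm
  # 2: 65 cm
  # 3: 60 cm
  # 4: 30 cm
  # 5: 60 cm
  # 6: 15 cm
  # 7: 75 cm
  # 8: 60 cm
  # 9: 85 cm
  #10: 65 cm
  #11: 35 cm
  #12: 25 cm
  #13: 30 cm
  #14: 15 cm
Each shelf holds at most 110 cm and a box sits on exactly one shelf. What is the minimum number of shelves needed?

Total = 85 + 75 + 75 + 65 + 65 + 60 + 60 + 60 + 35 + 30 + 30 + 25 + 15 + 15 = 695 cm.
Lower bound: ⌈695/110⌉ = 7 shelves.
Also, 8 boxes each exceed 55 cm, and no two of those can share a shelf, so at least 8 shelves are needed.
A packing using 8 shelves:
  shelf 1: 85 + 25 = 110
  shelf 2: 75 + 35 = 110
  shelf 3: 75 + 30 = 105
  shelf 4: 65 + 30 + 15 = 110
  shelf 5: 65 + 15 = 80
  shelf 6: 60 = 60
  shelf 7: 60 = 60
  shelf 8: 60 = 60
This matches the lower bound, so 8 is optimal.

8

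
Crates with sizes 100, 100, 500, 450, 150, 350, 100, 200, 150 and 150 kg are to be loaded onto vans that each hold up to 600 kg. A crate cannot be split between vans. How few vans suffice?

4

Total = 500 + 450 + 350 + 200 + 150 + 150 + 150 + 100 + 100 + 100 = 2250 kg.
Lower bound: ⌈2250/600⌉ = 4 vans.
A packing using 4 vans:
  van 1: 500 + 100 = 600
  van 2: 450 + 150 = 600
  van 3: 350 + 200 = 550
  van 4: 150 + 150 + 100 + 100 = 500
This matches the lower bound, so 4 is optimal.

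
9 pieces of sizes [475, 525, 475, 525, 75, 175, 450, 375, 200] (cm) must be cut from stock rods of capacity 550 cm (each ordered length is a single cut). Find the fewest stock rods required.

Total = 525 + 525 + 475 + 475 + 450 + 375 + 200 + 175 + 75 = 3275 cm.
Lower bound: ⌈3275/550⌉ = 6 stock rods.
A packing using 7 stock rods:
  stock rod 1: 525 = 525
  stock rod 2: 525 = 525
  stock rod 3: 475 + 75 = 550
  stock rod 4: 475 = 475
  stock rod 5: 450 = 450
  stock rod 6: 375 + 175 = 550
  stock rod 7: 200 = 200
No arrangement into 6 stock rods stays within capacity, so 7 is optimal.

7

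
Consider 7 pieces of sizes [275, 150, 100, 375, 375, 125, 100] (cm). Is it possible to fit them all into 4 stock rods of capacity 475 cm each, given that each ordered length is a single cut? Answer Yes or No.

Yes

A valid assignment using 4 stock rods:
  stock rod 1: 375 + 100 = 475
  stock rod 2: 375 + 100 = 475
  stock rod 3: 275 + 150 = 425
  stock rod 4: 125 = 125
Every load is within 475 cm, so 4 stock rods suffice.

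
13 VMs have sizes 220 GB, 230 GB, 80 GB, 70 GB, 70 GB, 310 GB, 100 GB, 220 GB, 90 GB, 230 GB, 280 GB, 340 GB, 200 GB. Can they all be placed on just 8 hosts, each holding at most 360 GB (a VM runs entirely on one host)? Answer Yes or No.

Yes

A valid assignment using 8 hosts:
  host 1: 340 = 340
  host 2: 310 = 310
  host 3: 280 + 80 = 360
  host 4: 230 + 100 = 330
  host 5: 230 + 90 = 320
  host 6: 220 + 70 + 70 = 360
  host 7: 220 = 220
  host 8: 200 = 200
Every load is within 360 GB, so 8 hosts suffice.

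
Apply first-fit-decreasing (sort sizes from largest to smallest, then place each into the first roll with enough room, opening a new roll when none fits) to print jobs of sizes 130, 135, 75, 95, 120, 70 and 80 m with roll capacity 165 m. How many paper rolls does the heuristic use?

5

Sorted descending: 135, 130, 120, 95, 80, 75, 70.
  135 → roll 1 (new)  [load 135/165]
  130 → roll 2 (new)  [load 130/165]
  120 → roll 3 (new)  [load 120/165]
  95 → roll 4 (new)  [load 95/165]
  80 → roll 5 (new)  [load 80/165]
  75 → roll 5  [load 155/165]
  70 → roll 4  [load 165/165]
5 paper rolls opened.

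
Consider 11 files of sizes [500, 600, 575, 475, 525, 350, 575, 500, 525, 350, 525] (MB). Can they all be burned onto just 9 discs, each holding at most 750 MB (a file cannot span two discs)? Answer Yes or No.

Total = 5500 MB; ⌈5500/750⌉ = 8.
9 files each exceed half the capacity and cannot share a disc, forcing at least 9 discs.
The bound of 9 does not rule out 9, but exhaustive search shows no assignment into 9 discs of capacity 750 MB exists — the minimum is 10.

No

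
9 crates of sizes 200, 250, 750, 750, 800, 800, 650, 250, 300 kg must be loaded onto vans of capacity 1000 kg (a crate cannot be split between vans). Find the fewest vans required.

5

Total = 800 + 800 + 750 + 750 + 650 + 300 + 250 + 250 + 200 = 4750 kg.
Lower bound: ⌈4750/1000⌉ = 5 vans.
A packing using 5 vans:
  van 1: 800 + 200 = 1000
  van 2: 800 = 800
  van 3: 750 + 250 = 1000
  van 4: 750 + 250 = 1000
  van 5: 650 + 300 = 950
This matches the lower bound, so 5 is optimal.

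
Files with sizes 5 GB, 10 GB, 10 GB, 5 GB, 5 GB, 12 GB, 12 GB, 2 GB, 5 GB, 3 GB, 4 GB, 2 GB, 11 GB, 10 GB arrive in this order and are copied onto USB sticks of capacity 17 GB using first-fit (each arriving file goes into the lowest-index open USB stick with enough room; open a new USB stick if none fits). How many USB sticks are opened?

  5 → USB stick 1 (new)  [load 5/17]
  10 → USB stick 1  [load 15/17]
  10 → USB stick 2 (new)  [load 10/17]
  5 → USB stick 2  [load 15/17]
  5 → USB stick 3 (new)  [load 5/17]
  12 → USB stick 3  [load 17/17]
  12 → USB stick 4 (new)  [load 12/17]
  2 → USB stick 1  [load 17/17]
  5 → USB stick 4  [load 17/17]
  3 → USB stick 5 (new)  [load 3/17]
  4 → USB stick 5  [load 7/17]
  2 → USB stick 2  [load 17/17]
  11 → USB stick 6 (new)  [load 11/17]
  10 → USB stick 5  [load 17/17]
6 USB sticks opened.

6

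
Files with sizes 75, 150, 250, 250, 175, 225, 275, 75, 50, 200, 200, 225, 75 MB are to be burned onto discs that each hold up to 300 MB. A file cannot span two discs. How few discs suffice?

9

Total = 275 + 250 + 250 + 225 + 225 + 200 + 200 + 175 + 150 + 75 + 75 + 75 + 50 = 2225 MB.
Lower bound: ⌈2225/300⌉ = 8 discs.
A packing using 9 discs:
  disc 1: 275 = 275
  disc 2: 250 + 50 = 300
  disc 3: 250 = 250
  disc 4: 225 + 75 = 300
  disc 5: 225 + 75 = 300
  disc 6: 200 + 75 = 275
  disc 7: 200 = 200
  disc 8: 175 = 175
  disc 9: 150 = 150
No arrangement into 8 discs stays within capacity, so 9 is optimal.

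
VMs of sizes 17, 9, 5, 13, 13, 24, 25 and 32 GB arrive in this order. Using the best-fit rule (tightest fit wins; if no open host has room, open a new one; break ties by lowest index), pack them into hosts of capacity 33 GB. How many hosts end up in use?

5

  17 → host 1 (new)  [load 17/33]
  9 → host 1  [load 26/33]
  5 → host 1  [load 31/33]
  13 → host 2 (new)  [load 13/33]
  13 → host 2  [load 26/33]
  24 → host 3 (new)  [load 24/33]
  25 → host 4 (new)  [load 25/33]
  32 → host 5 (new)  [load 32/33]
5 hosts opened.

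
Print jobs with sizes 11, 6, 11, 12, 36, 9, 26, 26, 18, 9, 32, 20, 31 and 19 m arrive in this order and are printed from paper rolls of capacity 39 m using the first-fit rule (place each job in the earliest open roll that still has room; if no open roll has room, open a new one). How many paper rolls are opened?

8

  11 → roll 1 (new)  [load 11/39]
  6 → roll 1  [load 17/39]
  11 → roll 1  [load 28/39]
  12 → roll 2 (new)  [load 12/39]
  36 → roll 3 (new)  [load 36/39]
  9 → roll 1  [load 37/39]
  26 → roll 2  [load 38/39]
  26 → roll 4 (new)  [load 26/39]
  18 → roll 5 (new)  [load 18/39]
  9 → roll 4  [load 35/39]
  32 → roll 6 (new)  [load 32/39]
  20 → roll 5  [load 38/39]
  31 → roll 7 (new)  [load 31/39]
  19 → roll 8 (new)  [load 19/39]
8 paper rolls opened.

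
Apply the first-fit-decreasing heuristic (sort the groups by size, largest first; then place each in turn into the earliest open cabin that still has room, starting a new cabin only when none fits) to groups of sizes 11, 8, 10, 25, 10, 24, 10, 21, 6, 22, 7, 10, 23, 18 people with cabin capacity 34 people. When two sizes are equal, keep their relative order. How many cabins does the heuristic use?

7

Sorted descending: 25, 24, 23, 22, 21, 18, 11, 10, 10, 10, 10, 8, 7, 6.
  25 → cabin 1 (new)  [load 25/34]
  24 → cabin 2 (new)  [load 24/34]
  23 → cabin 3 (new)  [load 23/34]
  22 → cabin 4 (new)  [load 22/34]
  21 → cabin 5 (new)  [load 21/34]
  18 → cabin 6 (new)  [load 18/34]
  11 → cabin 3  [load 34/34]
  10 → cabin 2  [load 34/34]
  10 → cabin 4  [load 32/34]
  10 → cabin 5  [load 31/34]
  10 → cabin 6  [load 28/34]
  8 → cabin 1  [load 33/34]
  7 → cabin 7 (new)  [load 7/34]
  6 → cabin 6  [load 34/34]
7 cabins opened.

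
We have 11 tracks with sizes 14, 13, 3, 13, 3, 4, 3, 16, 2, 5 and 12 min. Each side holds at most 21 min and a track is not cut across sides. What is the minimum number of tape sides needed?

5

Total = 16 + 14 + 13 + 13 + 12 + 5 + 4 + 3 + 3 + 3 + 2 = 88 min.
Lower bound: ⌈88/21⌉ = 5 tape sides.
A packing using 5 tape sides:
  side 1: 16 + 5 = 21
  side 2: 14 + 4 + 3 = 21
  side 3: 13 + 3 + 3 + 2 = 21
  side 4: 13 = 13
  side 5: 12 = 12
This matches the lower bound, so 5 is optimal.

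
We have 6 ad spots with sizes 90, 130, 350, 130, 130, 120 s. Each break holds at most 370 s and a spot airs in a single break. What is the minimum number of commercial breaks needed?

Total = 350 + 130 + 130 + 130 + 120 + 90 = 950 s.
Lower bound: ⌈950/370⌉ = 3 commercial breaks.
A packing using 3 commercial breaks:
  break 1: 350 = 350
  break 2: 130 + 130 + 90 = 350
  break 3: 130 + 120 = 250
This matches the lower bound, so 3 is optimal.

3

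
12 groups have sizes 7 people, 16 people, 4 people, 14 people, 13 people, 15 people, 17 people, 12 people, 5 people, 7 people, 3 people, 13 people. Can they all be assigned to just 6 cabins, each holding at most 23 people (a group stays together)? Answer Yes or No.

No

Total = 126 people; ⌈126/23⌉ = 6.
7 groups each exceed half the capacity and cannot share a cabin, forcing at least 7 cabins.
At least 7 cabins are required, but only 6 are allowed.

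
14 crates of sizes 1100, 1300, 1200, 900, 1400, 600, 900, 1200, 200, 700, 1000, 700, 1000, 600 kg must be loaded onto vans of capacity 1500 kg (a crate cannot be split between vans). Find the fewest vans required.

10

Total = 1400 + 1300 + 1200 + 1200 + 1100 + 1000 + 1000 + 900 + 900 + 700 + 700 + 600 + 600 + 200 = 12800 kg.
Lower bound: ⌈12800/1500⌉ = 9 vans.
A packing using 10 vans:
  van 1: 1400 = 1400
  van 2: 1300 + 200 = 1500
  van 3: 1200 = 1200
  van 4: 1200 = 1200
  van 5: 1100 = 1100
  van 6: 1000 = 1000
  van 7: 1000 = 1000
  van 8: 900 + 600 = 1500
  van 9: 900 + 600 = 1500
  van 10: 700 + 700 = 1400
No arrangement into 9 vans stays within capacity, so 10 is optimal.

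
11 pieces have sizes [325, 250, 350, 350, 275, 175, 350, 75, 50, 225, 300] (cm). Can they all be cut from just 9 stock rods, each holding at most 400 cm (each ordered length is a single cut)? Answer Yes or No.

A valid assignment using 8 stock rods:
  stock rod 1: 350 + 50 = 400
  stock rod 2: 350 = 350
  stock rod 3: 350 = 350
  stock rod 4: 325 + 75 = 400
  stock rod 5: 300 = 300
  stock rod 6: 275 = 275
  stock rod 7: 250 = 250
  stock rod 8: 225 + 175 = 400
That uses only 8 ≤ 9, so 9 stock rods are enough.

Yes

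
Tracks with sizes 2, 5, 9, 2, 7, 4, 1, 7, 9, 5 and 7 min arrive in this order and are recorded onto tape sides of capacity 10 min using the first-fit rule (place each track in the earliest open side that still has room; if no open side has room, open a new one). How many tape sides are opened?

  2 → side 1 (new)  [load 2/10]
  5 → side 1  [load 7/10]
  9 → side 2 (new)  [load 9/10]
  2 → side 1  [load 9/10]
  7 → side 3 (new)  [load 7/10]
  4 → side 4 (new)  [load 4/10]
  1 → side 1  [load 10/10]
  7 → side 5 (new)  [load 7/10]
  9 → side 6 (new)  [load 9/10]
  5 → side 4  [load 9/10]
  7 → side 7 (new)  [load 7/10]
7 tape sides opened.

7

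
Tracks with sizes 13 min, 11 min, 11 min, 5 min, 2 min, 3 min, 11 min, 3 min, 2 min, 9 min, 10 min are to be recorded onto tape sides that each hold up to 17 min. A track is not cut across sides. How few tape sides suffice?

6

Total = 13 + 11 + 11 + 11 + 10 + 9 + 5 + 3 + 3 + 2 + 2 = 80 min.
Lower bound: ⌈80/17⌉ = 5 tape sides.
Also, 6 tracks each exceed 17/2 min, and no two of those can share a side, so at least 6 tape sides are needed.
A packing using 6 tape sides:
  side 1: 13 + 3 = 16
  side 2: 11 + 5 = 16
  side 3: 11 + 3 + 2 = 16
  side 4: 11 + 2 = 13
  side 5: 10 = 10
  side 6: 9 = 9
This matches the lower bound, so 6 is optimal.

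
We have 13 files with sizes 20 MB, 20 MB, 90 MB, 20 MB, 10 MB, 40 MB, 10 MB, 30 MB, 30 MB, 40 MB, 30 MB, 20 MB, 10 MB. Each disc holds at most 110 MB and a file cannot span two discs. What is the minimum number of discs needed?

Total = 90 + 40 + 40 + 30 + 30 + 30 + 20 + 20 + 20 + 20 + 10 + 10 + 10 = 370 MB.
Lower bound: ⌈370/110⌉ = 4 discs.
A packing using 4 discs:
  disc 1: 90 + 20 = 110
  disc 2: 40 + 40 + 30 = 110
  disc 3: 30 + 30 + 20 + 20 + 10 = 110
  disc 4: 20 + 10 + 10 = 40
This matches the lower bound, so 4 is optimal.

4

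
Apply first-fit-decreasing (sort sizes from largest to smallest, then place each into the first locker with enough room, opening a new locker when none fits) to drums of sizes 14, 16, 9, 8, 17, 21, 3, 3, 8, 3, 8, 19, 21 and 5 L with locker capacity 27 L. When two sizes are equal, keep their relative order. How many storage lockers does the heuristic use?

Sorted descending: 21, 21, 19, 17, 16, 14, 9, 8, 8, 8, 5, 3, 3, 3.
  21 → locker 1 (new)  [load 21/27]
  21 → locker 2 (new)  [load 21/27]
  19 → locker 3 (new)  [load 19/27]
  17 → locker 4 (new)  [load 17/27]
  16 → locker 5 (new)  [load 16/27]
  14 → locker 6 (new)  [load 14/27]
  9 → locker 4  [load 26/27]
  8 → locker 3  [load 27/27]
  8 → locker 5  [load 24/27]
  8 → locker 6  [load 22/27]
  5 → locker 1  [load 26/27]
  3 → locker 2  [load 24/27]
  3 → locker 2  [load 27/27]
  3 → locker 5  [load 27/27]
6 storage lockers opened.

6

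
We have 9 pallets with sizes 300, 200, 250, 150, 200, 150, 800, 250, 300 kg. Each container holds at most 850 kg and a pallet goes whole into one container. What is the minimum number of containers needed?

Total = 800 + 300 + 300 + 250 + 250 + 200 + 200 + 150 + 150 = 2600 kg.
Lower bound: ⌈2600/850⌉ = 4 containers.
A packing using 4 containers:
  container 1: 800 = 800
  container 2: 300 + 300 + 250 = 850
  container 3: 250 + 200 + 200 + 150 = 800
  container 4: 150 = 150
This matches the lower bound, so 4 is optimal.

4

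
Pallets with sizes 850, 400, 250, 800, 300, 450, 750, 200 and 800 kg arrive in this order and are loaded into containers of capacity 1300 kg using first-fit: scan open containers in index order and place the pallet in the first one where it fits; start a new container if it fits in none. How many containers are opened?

5

  850 → container 1 (new)  [load 850/1300]
  400 → container 1  [load 1250/1300]
  250 → container 2 (new)  [load 250/1300]
  800 → container 2  [load 1050/1300]
  300 → container 3 (new)  [load 300/1300]
  450 → container 3  [load 750/1300]
  750 → container 4 (new)  [load 750/1300]
  200 → container 2  [load 1250/1300]
  800 → container 5 (new)  [load 800/1300]
5 containers opened.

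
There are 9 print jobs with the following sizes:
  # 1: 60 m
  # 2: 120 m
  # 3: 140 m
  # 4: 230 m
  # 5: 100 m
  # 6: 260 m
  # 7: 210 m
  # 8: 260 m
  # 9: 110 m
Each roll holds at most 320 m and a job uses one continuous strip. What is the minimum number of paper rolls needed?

6

Total = 260 + 260 + 230 + 210 + 140 + 120 + 110 + 100 + 60 = 1490 m.
Lower bound: ⌈1490/320⌉ = 5 paper rolls.
A packing using 6 paper rolls:
  roll 1: 260 + 60 = 320
  roll 2: 260 = 260
  roll 3: 230 = 230
  roll 4: 210 + 110 = 320
  roll 5: 140 + 120 = 260
  roll 6: 100 = 100
No arrangement into 5 paper rolls stays within capacity, so 6 is optimal.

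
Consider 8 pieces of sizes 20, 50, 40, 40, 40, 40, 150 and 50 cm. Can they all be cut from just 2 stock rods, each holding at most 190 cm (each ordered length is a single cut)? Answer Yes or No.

Total = 430 cm; ⌈430/190⌉ = 3.
At least 3 stock rods are required, but only 2 are allowed.

No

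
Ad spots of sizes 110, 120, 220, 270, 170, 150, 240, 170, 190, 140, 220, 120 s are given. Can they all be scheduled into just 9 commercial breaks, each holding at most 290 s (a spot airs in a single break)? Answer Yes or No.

Yes

A valid assignment using 9 commercial breaks:
  break 1: 270 = 270
  break 2: 240 = 240
  break 3: 220 = 220
  break 4: 220 = 220
  break 5: 190 = 190
  break 6: 170 + 120 = 290
  break 7: 170 + 120 = 290
  break 8: 150 + 140 = 290
  break 9: 110 = 110
Every load is within 290 s, so 9 commercial breaks suffice.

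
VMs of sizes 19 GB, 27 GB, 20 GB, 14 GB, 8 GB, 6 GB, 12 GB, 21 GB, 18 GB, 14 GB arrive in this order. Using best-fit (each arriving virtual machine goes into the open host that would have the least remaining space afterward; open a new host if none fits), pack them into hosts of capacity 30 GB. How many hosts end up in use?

7

  19 → host 1 (new)  [load 19/30]
  27 → host 2 (new)  [load 27/30]
  20 → host 3 (new)  [load 20/30]
  14 → host 4 (new)  [load 14/30]
  8 → host 3  [load 28/30]
  6 → host 1  [load 25/30]
  12 → host 4  [load 26/30]
  21 → host 5 (new)  [load 21/30]
  18 → host 6 (new)  [load 18/30]
  14 → host 7 (new)  [load 14/30]
7 hosts opened.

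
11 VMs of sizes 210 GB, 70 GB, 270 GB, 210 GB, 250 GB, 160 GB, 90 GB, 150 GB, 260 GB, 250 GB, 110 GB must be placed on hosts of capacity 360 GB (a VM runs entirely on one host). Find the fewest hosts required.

7

Total = 270 + 260 + 250 + 250 + 210 + 210 + 160 + 150 + 110 + 90 + 70 = 2030 GB.
Lower bound: ⌈2030/360⌉ = 6 hosts.
A packing using 7 hosts:
  host 1: 270 + 90 = 360
  host 2: 260 + 70 = 330
  host 3: 250 + 110 = 360
  host 4: 250 = 250
  host 5: 210 + 150 = 360
  host 6: 210 = 210
  host 7: 160 = 160
No arrangement into 6 hosts stays within capacity, so 7 is optimal.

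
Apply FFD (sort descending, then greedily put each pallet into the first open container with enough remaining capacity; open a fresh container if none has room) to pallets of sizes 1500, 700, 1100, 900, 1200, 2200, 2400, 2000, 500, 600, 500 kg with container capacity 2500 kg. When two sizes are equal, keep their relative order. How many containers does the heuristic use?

6

Sorted descending: 2400, 2200, 2000, 1500, 1200, 1100, 900, 700, 600, 500, 500.
  2400 → container 1 (new)  [load 2400/2500]
  2200 → container 2 (new)  [load 2200/2500]
  2000 → container 3 (new)  [load 2000/2500]
  1500 → container 4 (new)  [load 1500/2500]
  1200 → container 5 (new)  [load 1200/2500]
  1100 → container 5  [load 2300/2500]
  900 → container 4  [load 2400/2500]
  700 → container 6 (new)  [load 700/2500]
  600 → container 6  [load 1300/2500]
  500 → container 3  [load 2500/2500]
  500 → container 6  [load 1800/2500]
6 containers opened.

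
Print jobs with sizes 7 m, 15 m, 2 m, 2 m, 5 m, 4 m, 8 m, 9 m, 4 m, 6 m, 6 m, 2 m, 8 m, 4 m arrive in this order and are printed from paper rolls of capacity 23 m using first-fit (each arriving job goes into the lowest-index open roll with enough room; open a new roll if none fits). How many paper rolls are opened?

4

  7 → roll 1 (new)  [load 7/23]
  15 → roll 1  [load 22/23]
  2 → roll 2 (new)  [load 2/23]
  2 → roll 2  [load 4/23]
  5 → roll 2  [load 9/23]
  4 → roll 2  [load 13/23]
  8 → roll 2  [load 21/23]
  9 → roll 3 (new)  [load 9/23]
  4 → roll 3  [load 13/23]
  6 → roll 3  [load 19/23]
  6 → roll 4 (new)  [load 6/23]
  2 → roll 2  [load 23/23]
  8 → roll 4  [load 14/23]
  4 → roll 3  [load 23/23]
4 paper rolls opened.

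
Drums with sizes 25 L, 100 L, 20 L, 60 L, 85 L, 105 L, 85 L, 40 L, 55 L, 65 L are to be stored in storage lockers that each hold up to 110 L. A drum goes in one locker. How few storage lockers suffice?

7

Total = 105 + 100 + 85 + 85 + 65 + 60 + 55 + 40 + 25 + 20 = 640 L.
Lower bound: ⌈640/110⌉ = 6 storage lockers.
A packing using 7 storage lockers:
  locker 1: 105 = 105
  locker 2: 100 = 100
  locker 3: 85 + 25 = 110
  locker 4: 85 + 20 = 105
  locker 5: 65 + 40 = 105
  locker 6: 60 = 60
  locker 7: 55 = 55
No arrangement into 6 storage lockers stays within capacity, so 7 is optimal.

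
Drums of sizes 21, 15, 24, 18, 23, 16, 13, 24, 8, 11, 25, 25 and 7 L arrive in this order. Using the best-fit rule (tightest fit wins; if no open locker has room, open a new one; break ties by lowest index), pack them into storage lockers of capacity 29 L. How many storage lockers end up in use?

  21 → locker 1 (new)  [load 21/29]
  15 → locker 2 (new)  [load 15/29]
  24 → locker 3 (new)  [load 24/29]
  18 → locker 4 (new)  [load 18/29]
  23 → locker 5 (new)  [load 23/29]
  16 → locker 6 (new)  [load 16/29]
  13 → locker 6  [load 29/29]
  24 → locker 7 (new)  [load 24/29]
  8 → locker 1  [load 29/29]
  11 → locker 4  [load 29/29]
  25 → locker 8 (new)  [load 25/29]
  25 → locker 9 (new)  [load 25/29]
  7 → locker 2  [load 22/29]
9 storage lockers opened.

9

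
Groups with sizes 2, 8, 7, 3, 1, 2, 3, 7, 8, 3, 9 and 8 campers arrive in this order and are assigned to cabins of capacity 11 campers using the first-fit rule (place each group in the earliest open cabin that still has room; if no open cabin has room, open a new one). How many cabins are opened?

  2 → cabin 1 (new)  [load 2/11]
  8 → cabin 1  [load 10/11]
  7 → cabin 2 (new)  [load 7/11]
  3 → cabin 2  [load 10/11]
  1 → cabin 1  [load 11/11]
  2 → cabin 3 (new)  [load 2/11]
  3 → cabin 3  [load 5/11]
  7 → cabin 4 (new)  [load 7/11]
  8 → cabin 5 (new)  [load 8/11]
  3 → cabin 3  [load 8/11]
  9 → cabin 6 (new)  [load 9/11]
  8 → cabin 7 (new)  [load 8/11]
7 cabins opened.

7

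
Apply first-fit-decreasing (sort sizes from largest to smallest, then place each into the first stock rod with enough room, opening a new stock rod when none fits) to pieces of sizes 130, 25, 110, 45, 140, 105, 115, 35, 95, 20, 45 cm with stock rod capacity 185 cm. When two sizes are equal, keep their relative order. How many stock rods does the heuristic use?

Sorted descending: 140, 130, 115, 110, 105, 95, 45, 45, 35, 25, 20.
  140 → stock rod 1 (new)  [load 140/185]
  130 → stock rod 2 (new)  [load 130/185]
  115 → stock rod 3 (new)  [load 115/185]
  110 → stock rod 4 (new)  [load 110/185]
  105 → stock rod 5 (new)  [load 105/185]
  95 → stock rod 6 (new)  [load 95/185]
  45 → stock rod 1  [load 185/185]
  45 → stock rod 2  [load 175/185]
  35 → stock rod 3  [load 150/185]
  25 → stock rod 3  [load 175/185]
  20 → stock rod 4  [load 130/185]
6 stock rods opened.

6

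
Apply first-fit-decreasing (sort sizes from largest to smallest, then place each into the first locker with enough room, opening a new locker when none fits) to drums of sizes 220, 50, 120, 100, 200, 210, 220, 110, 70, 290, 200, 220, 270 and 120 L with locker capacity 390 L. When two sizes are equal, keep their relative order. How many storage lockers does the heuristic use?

8

Sorted descending: 290, 270, 220, 220, 220, 210, 200, 200, 120, 120, 110, 100, 70, 50.
  290 → locker 1 (new)  [load 290/390]
  270 → locker 2 (new)  [load 270/390]
  220 → locker 3 (new)  [load 220/390]
  220 → locker 4 (new)  [load 220/390]
  220 → locker 5 (new)  [load 220/390]
  210 → locker 6 (new)  [load 210/390]
  200 → locker 7 (new)  [load 200/390]
  200 → locker 8 (new)  [load 200/390]
  120 → locker 2  [load 390/390]
  120 → locker 3  [load 340/390]
  110 → locker 4  [load 330/390]
  100 → locker 1  [load 390/390]
  70 → locker 5  [load 290/390]
  50 → locker 3  [load 390/390]
8 storage lockers opened.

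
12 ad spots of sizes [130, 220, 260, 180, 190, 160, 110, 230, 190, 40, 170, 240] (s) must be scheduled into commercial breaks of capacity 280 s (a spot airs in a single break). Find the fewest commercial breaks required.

10

Total = 260 + 240 + 230 + 220 + 190 + 190 + 180 + 170 + 160 + 130 + 110 + 40 = 2120 s.
Lower bound: ⌈2120/280⌉ = 8 commercial breaks.
Also, 9 ad spots each exceed 140 s, and no two of those can share a break, so at least 9 commercial breaks are needed.
A packing using 10 commercial breaks:
  break 1: 260 = 260
  break 2: 240 + 40 = 280
  break 3: 230 = 230
  break 4: 220 = 220
  break 5: 190 = 190
  break 6: 190 = 190
  break 7: 180 = 180
  break 8: 170 + 110 = 280
  break 9: 160 = 160
  break 10: 130 = 130
No arrangement into 9 commercial breaks stays within capacity, so 10 is optimal.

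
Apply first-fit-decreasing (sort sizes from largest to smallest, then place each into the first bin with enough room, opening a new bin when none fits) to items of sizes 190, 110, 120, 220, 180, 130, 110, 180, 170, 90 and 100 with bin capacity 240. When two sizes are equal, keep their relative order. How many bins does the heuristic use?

Sorted descending: 220, 190, 180, 180, 170, 130, 120, 110, 110, 100, 90.
  220 → bin 1 (new)  [load 220/240]
  190 → bin 2 (new)  [load 190/240]
  180 → bin 3 (new)  [load 180/240]
  180 → bin 4 (new)  [load 180/240]
  170 → bin 5 (new)  [load 170/240]
  130 → bin 6 (new)  [load 130/240]
  120 → bin 7 (new)  [load 120/240]
  110 → bin 6  [load 240/240]
  110 → bin 7  [load 230/240]
  100 → bin 8 (new)  [load 100/240]
  90 → bin 8  [load 190/240]
8 bins opened.

8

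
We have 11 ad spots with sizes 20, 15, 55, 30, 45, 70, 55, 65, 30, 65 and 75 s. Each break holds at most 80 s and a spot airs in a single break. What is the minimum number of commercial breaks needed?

Total = 75 + 70 + 65 + 65 + 55 + 55 + 45 + 30 + 30 + 20 + 15 = 525 s.
Lower bound: ⌈525/80⌉ = 7 commercial breaks.
A packing using 8 commercial breaks:
  break 1: 75 = 75
  break 2: 70 = 70
  break 3: 65 + 15 = 80
  break 4: 65 = 65
  break 5: 55 + 20 = 75
  break 6: 55 = 55
  break 7: 45 + 30 = 75
  break 8: 30 = 30
No arrangement into 7 commercial breaks stays within capacity, so 8 is optimal.

8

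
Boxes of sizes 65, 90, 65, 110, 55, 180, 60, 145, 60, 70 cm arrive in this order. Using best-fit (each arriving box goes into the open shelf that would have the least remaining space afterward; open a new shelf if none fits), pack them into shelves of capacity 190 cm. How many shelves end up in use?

6

  65 → shelf 1 (new)  [load 65/190]
  90 → shelf 1  [load 155/190]
  65 → shelf 2 (new)  [load 65/190]
  110 → shelf 2  [load 175/190]
  55 → shelf 3 (new)  [load 55/190]
  180 → shelf 4 (new)  [load 180/190]
  60 → shelf 3  [load 115/190]
  145 → shelf 5 (new)  [load 145/190]
  60 → shelf 3  [load 175/190]
  70 → shelf 6 (new)  [load 70/190]
6 shelves opened.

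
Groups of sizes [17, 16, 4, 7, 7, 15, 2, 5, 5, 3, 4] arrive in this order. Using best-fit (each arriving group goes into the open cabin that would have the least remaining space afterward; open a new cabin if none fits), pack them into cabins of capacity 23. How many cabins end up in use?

  17 → cabin 1 (new)  [load 17/23]
  16 → cabin 2 (new)  [load 16/23]
  4 → cabin 1  [load 21/23]
  7 → cabin 2  [load 23/23]
  7 → cabin 3 (new)  [load 7/23]
  15 → cabin 3  [load 22/23]
  2 → cabin 1  [load 23/23]
  5 → cabin 4 (new)  [load 5/23]
  5 → cabin 4  [load 10/23]
  3 → cabin 4  [load 13/23]
  4 → cabin 4  [load 17/23]
4 cabins opened.

4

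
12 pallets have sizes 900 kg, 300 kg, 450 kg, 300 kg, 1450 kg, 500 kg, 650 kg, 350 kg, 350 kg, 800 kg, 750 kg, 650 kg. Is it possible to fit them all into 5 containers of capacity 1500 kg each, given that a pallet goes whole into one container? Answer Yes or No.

Total = 7450 kg; ⌈7450/1500⌉ = 5.
The bound of 5 does not rule out 5, but exhaustive search shows no assignment into 5 containers of capacity 1500 kg exists — the minimum is 6.

No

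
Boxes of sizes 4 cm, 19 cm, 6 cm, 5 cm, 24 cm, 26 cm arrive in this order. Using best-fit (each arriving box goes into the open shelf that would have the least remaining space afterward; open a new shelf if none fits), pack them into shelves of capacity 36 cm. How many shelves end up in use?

3

  4 → shelf 1 (new)  [load 4/36]
  19 → shelf 1  [load 23/36]
  6 → shelf 1  [load 29/36]
  5 → shelf 1  [load 34/36]
  24 → shelf 2 (new)  [load 24/36]
  26 → shelf 3 (new)  [load 26/36]
3 shelves opened.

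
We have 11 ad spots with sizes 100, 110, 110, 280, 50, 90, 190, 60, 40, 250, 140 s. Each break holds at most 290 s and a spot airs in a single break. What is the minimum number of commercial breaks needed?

Total = 280 + 250 + 190 + 140 + 110 + 110 + 100 + 90 + 60 + 50 + 40 = 1420 s.
Lower bound: ⌈1420/290⌉ = 5 commercial breaks.
A packing using 5 commercial breaks:
  break 1: 280 = 280
  break 2: 250 + 40 = 290
  break 3: 190 + 100 = 290
  break 4: 140 + 90 + 60 = 290
  break 5: 110 + 110 + 50 = 270
This matches the lower bound, so 5 is optimal.

5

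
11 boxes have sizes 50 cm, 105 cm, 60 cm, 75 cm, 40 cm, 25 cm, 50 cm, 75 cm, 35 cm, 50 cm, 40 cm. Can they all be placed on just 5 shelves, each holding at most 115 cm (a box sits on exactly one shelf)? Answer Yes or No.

No

Total = 605 cm; ⌈605/115⌉ = 6.
At least 6 shelves are required, but only 5 are allowed.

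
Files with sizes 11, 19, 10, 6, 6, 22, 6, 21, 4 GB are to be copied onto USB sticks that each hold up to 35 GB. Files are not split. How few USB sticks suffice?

4

Total = 22 + 21 + 19 + 11 + 10 + 6 + 6 + 6 + 4 = 105 GB.
Lower bound: ⌈105/35⌉ = 3 USB sticks.
A packing using 4 USB sticks:
  USB stick 1: 22 + 11 = 33
  USB stick 2: 21 + 10 + 4 = 35
  USB stick 3: 19 + 6 + 6 = 31
  USB stick 4: 6 = 6
No arrangement into 3 USB sticks stays within capacity, so 4 is optimal.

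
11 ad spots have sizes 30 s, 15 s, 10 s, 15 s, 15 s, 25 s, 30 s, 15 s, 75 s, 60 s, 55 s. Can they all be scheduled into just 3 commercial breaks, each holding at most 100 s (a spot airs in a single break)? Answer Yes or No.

Total = 345 s; ⌈345/100⌉ = 4.
At least 4 commercial breaks are required, but only 3 are allowed.

No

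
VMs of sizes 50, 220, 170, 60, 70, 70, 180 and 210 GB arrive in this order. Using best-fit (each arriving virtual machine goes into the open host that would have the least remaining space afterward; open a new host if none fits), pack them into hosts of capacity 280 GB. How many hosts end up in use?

5

  50 → host 1 (new)  [load 50/280]
  220 → host 1  [load 270/280]
  170 → host 2 (new)  [load 170/280]
  60 → host 2  [load 230/280]
  70 → host 3 (new)  [load 70/280]
  70 → host 3  [load 140/280]
  180 → host 4 (new)  [load 180/280]
  210 → host 5 (new)  [load 210/280]
5 hosts opened.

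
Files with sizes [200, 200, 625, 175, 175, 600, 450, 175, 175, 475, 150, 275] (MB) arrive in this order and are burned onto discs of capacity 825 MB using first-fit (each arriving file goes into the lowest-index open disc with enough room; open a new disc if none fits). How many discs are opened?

  200 → disc 1 (new)  [load 200/825]
  200 → disc 1  [load 400/825]
  625 → disc 2 (new)  [load 625/825]
  175 → disc 1  [load 575/825]
  175 → disc 1  [load 750/825]
  600 → disc 3 (new)  [load 600/825]
  450 → disc 4 (new)  [load 450/825]
  175 → disc 2  [load 800/825]
  175 → disc 3  [load 775/825]
  475 → disc 5 (new)  [load 475/825]
  150 → disc 4  [load 600/825]
  275 → disc 5  [load 750/825]
5 discs opened.

5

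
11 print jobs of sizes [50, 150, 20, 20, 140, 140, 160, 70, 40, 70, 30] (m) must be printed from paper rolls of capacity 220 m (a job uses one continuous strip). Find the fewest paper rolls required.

Total = 160 + 150 + 140 + 140 + 70 + 70 + 50 + 40 + 30 + 20 + 20 = 890 m.
Lower bound: ⌈890/220⌉ = 5 paper rolls.
A packing using 5 paper rolls:
  roll 1: 160 + 50 = 210
  roll 2: 150 + 70 = 220
  roll 3: 140 + 70 = 210
  roll 4: 140 + 40 + 30 = 210
  roll 5: 20 + 20 = 40
This matches the lower bound, so 5 is optimal.

5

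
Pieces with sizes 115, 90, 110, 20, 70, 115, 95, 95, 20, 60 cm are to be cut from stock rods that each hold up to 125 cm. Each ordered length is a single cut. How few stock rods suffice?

Total = 115 + 115 + 110 + 95 + 95 + 90 + 70 + 60 + 20 + 20 = 790 cm.
Lower bound: ⌈790/125⌉ = 7 stock rods.
A packing using 8 stock rods:
  stock rod 1: 115 = 115
  stock rod 2: 115 = 115
  stock rod 3: 110 = 110
  stock rod 4: 95 + 20 = 115
  stock rod 5: 95 + 20 = 115
  stock rod 6: 90 = 90
  stock rod 7: 70 = 70
  stock rod 8: 60 = 60
No arrangement into 7 stock rods stays within capacity, so 8 is optimal.

8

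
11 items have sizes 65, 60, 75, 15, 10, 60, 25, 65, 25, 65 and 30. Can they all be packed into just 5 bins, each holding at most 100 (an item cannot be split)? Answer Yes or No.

No

Total = 495; ⌈495/100⌉ = 5.
6 items each exceed half the capacity and cannot share a bin, forcing at least 6 bins.
At least 6 bins are required, but only 5 are allowed.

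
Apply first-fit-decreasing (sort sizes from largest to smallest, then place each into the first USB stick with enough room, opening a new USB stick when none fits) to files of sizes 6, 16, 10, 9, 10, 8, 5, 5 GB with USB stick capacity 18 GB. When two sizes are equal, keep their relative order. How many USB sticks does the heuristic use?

Sorted descending: 16, 10, 10, 9, 8, 6, 5, 5.
  16 → USB stick 1 (new)  [load 16/18]
  10 → USB stick 2 (new)  [load 10/18]
  10 → USB stick 3 (new)  [load 10/18]
  9 → USB stick 4 (new)  [load 9/18]
  8 → USB stick 2  [load 18/18]
  6 → USB stick 3  [load 16/18]
  5 → USB stick 4  [load 14/18]
  5 → USB stick 5 (new)  [load 5/18]
5 USB sticks opened.

5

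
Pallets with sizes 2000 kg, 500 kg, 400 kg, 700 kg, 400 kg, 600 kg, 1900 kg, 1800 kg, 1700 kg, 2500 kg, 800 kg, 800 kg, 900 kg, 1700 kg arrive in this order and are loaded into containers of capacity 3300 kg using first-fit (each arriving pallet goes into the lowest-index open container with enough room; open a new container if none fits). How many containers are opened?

  2000 → container 1 (new)  [load 2000/3300]
  500 → container 1  [load 2500/3300]
  400 → container 1  [load 2900/3300]
  700 → container 2 (new)  [load 700/3300]
  400 → container 1  [load 3300/3300]
  600 → container 2  [load 1300/3300]
  1900 → container 2  [load 3200/3300]
  1800 → container 3 (new)  [load 1800/3300]
  1700 → container 4 (new)  [load 1700/3300]
  2500 → container 5 (new)  [load 2500/3300]
  800 → container 3  [load 2600/3300]
  800 → container 4  [load 2500/3300]
  900 → container 6 (new)  [load 900/3300]
  1700 → container 6  [load 2600/3300]
6 containers opened.

6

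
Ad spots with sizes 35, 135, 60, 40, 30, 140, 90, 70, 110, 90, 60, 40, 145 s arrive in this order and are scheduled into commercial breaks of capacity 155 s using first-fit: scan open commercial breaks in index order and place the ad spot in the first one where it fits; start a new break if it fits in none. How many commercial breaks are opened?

8

  35 → break 1 (new)  [load 35/155]
  135 → break 2 (new)  [load 135/155]
  60 → break 1  [load 95/155]
  40 → break 1  [load 135/155]
  30 → break 3 (new)  [load 30/155]
  140 → break 4 (new)  [load 140/155]
  90 → break 3  [load 120/155]
  70 → break 5 (new)  [load 70/155]
  110 → break 6 (new)  [load 110/155]
  90 → break 7 (new)  [load 90/155]
  60 → break 5  [load 130/155]
  40 → break 6  [load 150/155]
  145 → break 8 (new)  [load 145/155]
8 commercial breaks opened.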